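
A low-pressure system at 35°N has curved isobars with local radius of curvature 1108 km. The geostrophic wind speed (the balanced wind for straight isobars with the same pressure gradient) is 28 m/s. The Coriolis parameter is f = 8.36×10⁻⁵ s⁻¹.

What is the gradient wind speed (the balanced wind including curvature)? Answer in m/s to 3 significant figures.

Around a low, centrifugal force acts outward with Coriolis, so pressure-gradient force balances both:
(1/ρ)|∂P/∂n| = fV + V²/R  →  V² + fR·V − fR·V_g = 0
With fR = 8.36×10⁻⁵ × 1108×10³ m = 92.6 m/s:
V = [−fR + √((fR)² + 4 fR V_g)]/2 = [−92.6 + √(92.6² + 4×92.6×28)]/2 = 22.5 m/s
Subgeostrophic (V < V_g = 28 m/s), as expected around a low.

22.5 m/s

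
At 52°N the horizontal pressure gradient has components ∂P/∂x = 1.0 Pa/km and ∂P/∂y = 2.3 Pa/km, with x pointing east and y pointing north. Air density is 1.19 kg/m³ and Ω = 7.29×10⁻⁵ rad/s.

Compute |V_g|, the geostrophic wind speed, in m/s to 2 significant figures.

Coriolis parameter at 52°N:
f = 2Ω sin φ = 2 × 7.29×10⁻⁵ × sin 52° = 1.15×10⁻⁴ s⁻¹
Component geostrophic relations (x east, y north):
u_g = −(1/(fρ)) ∂P/∂y,  v_g = (1/(fρ)) ∂P/∂x
u_g = −(2.3×10⁻³)/(1.15×10⁻⁴ × 1.19) = −16.8 m/s;  v_g = (1.0×10⁻³)/(1.15×10⁻⁴ × 1.19) = 7.31 m/s
|V_g| = √(u_g² + v_g²) = 18.3 m/s

18 m/s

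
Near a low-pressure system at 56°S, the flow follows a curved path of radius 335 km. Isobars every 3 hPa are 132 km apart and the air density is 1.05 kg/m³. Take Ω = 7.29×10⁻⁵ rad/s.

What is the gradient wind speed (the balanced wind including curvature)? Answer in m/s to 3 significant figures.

Coriolis parameter at 56°S:
f = 2Ω sin φ = 2 × 7.29×10⁻⁵ × sin 56° = 1.21×10⁻⁴ s⁻¹
Pressure gradient: |∂P/∂n| = 300 Pa / 132000 m = 2.27×10⁻³ Pa/m
Geostrophic speed: V_g = |∂P/∂n|/(fρ) = 2.27×10⁻³/(1.21×10⁻⁴ × 1.05) = 17.9 m/s
Around a low, centrifugal force acts outward with Coriolis, so pressure-gradient force balances both:
(1/ρ)|∂P/∂n| = fV + V²/R  →  V² + fR·V − fR·V_g = 0
With fR = 1.21×10⁻⁴ × 335×10³ m = 40.5 m/s:
V = [−fR + √((fR)² + 4 fR V_g)]/2 = [−40.5 + √(40.5² + 4×40.5×17.9)]/2 = 13.4 m/s
Subgeostrophic (V < V_g = 17.9 m/s), as expected around a low.

13.4 m/s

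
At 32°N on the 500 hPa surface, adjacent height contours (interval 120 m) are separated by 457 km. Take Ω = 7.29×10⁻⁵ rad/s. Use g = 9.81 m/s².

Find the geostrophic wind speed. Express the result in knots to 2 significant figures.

65 knots

Coriolis parameter at 32°N:
f = 2Ω sin φ = 2 × 7.29×10⁻⁵ × sin 32° = 7.73×10⁻⁵ s⁻¹
Height gradient: |∂Z/∂n| = 120 m / 457000 m = 2.63×10⁻⁴
On a pressure surface, geostrophic balance gives V_g = (g/f)|∂Z/∂n|:
V_g = 9.81 × 2.63×10⁻⁴ / 7.73×10⁻⁵ = 33.3 m/s
Converting: 33.3 m/s × 1.944 = 65 knots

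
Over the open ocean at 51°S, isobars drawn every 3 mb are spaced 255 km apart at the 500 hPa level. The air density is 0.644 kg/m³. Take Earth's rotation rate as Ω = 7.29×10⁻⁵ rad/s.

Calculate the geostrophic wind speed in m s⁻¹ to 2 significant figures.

16 m s⁻¹

Coriolis parameter at 51°S:
f = 2Ω sin φ = 2 × 7.29×10⁻⁵ × sin 51° = 1.13×10⁻⁴ s⁻¹
Pressure gradient: |∂P/∂n| = 300 Pa / 255000 m = 1.18×10⁻³ Pa/m
Geostrophic balance (pressure-gradient force = Coriolis force):
V_g = (1/(fρ)) |∂P/∂n| = 1.18×10⁻³ / (1.13×10⁻⁴ × 0.644) = 16.1 m/s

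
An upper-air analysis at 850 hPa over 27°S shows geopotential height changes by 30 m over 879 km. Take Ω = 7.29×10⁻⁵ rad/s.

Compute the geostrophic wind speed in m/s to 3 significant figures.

Coriolis parameter at 27°S:
f = 2Ω sin φ = 2 × 7.29×10⁻⁵ × sin 27° = 6.62×10⁻⁵ s⁻¹
Height gradient: |∂Z/∂n| = 30 m / 879000 m = 3.41×10⁻⁵
On a pressure surface, geostrophic balance gives V_g = (g/f)|∂Z/∂n|:
V_g = 9.81 × 3.41×10⁻⁵ / 6.62×10⁻⁵ = 5.06 m/s

5.06 m/s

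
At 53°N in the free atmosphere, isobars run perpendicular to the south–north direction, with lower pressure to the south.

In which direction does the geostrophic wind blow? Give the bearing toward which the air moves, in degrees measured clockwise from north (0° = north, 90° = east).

The pressure-gradient force points toward the south (bearing 180°).
Geostrophic balance: in the Northern Hemisphere the Coriolis force deflects motion to the right, so the geostrophic wind blows 90° to the right of the pressure-gradient force (low pressure on the left).
Rotating 180° by 90° clockwise gives 270° — the wind blows toward the west.

270°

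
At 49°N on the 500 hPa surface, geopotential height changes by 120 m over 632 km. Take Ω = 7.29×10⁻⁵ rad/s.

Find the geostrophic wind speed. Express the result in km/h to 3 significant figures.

60.9 km/h

Coriolis parameter at 49°N:
f = 2Ω sin φ = 2 × 7.29×10⁻⁵ × sin 49° = 1.10×10⁻⁴ s⁻¹
Height gradient: |∂Z/∂n| = 120 m / 632000 m = 1.90×10⁻⁴
On a pressure surface, geostrophic balance gives V_g = (g/f)|∂Z/∂n|:
V_g = 9.81 × 1.90×10⁻⁴ / 1.10×10⁻⁴ = 16.9 m/s
Converting: 16.9 m/s × 3.6 = 60.9 km/h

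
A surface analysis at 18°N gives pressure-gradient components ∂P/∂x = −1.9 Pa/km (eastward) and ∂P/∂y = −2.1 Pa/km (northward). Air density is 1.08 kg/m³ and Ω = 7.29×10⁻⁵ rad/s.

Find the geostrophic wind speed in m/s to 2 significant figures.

Coriolis parameter at 18°N:
f = 2Ω sin φ = 2 × 7.29×10⁻⁵ × sin 18° = 4.51×10⁻⁵ s⁻¹
Component geostrophic relations (x east, y north):
u_g = −(1/(fρ)) ∂P/∂y,  v_g = (1/(fρ)) ∂P/∂x
u_g = −(−2.1×10⁻³)/(4.51×10⁻⁵ × 1.08) = 43.2 m/s;  v_g = (−1.9×10⁻³)/(4.51×10⁻⁵ × 1.08) = −39.0 m/s
|V_g| = √(u_g² + v_g²) = 58.2 m/s

58 m/s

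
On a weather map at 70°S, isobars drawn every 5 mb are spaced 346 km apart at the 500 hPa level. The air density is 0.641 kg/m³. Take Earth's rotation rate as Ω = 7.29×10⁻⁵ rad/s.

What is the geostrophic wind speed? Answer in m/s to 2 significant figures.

16 m/s

Coriolis parameter at 70°S:
f = 2Ω sin φ = 2 × 7.29×10⁻⁵ × sin 70° = 1.37×10⁻⁴ s⁻¹
Pressure gradient: |∂P/∂n| = 500 Pa / 346000 m = 1.45×10⁻³ Pa/m
Geostrophic balance (pressure-gradient force = Coriolis force):
V_g = (1/(fρ)) |∂P/∂n| = 1.45×10⁻³ / (1.37×10⁻⁴ × 0.641) = 16.5 m/s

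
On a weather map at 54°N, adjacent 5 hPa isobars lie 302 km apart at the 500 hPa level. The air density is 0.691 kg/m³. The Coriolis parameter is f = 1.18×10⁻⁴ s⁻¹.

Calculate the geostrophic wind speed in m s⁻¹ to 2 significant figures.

20 m s⁻¹

Pressure gradient: |∂P/∂n| = 500 Pa / 302000 m = 1.66×10⁻³ Pa/m
Geostrophic balance (pressure-gradient force = Coriolis force):
V_g = (1/(fρ)) |∂P/∂n| = 1.66×10⁻³ / (1.18×10⁻⁴ × 0.691) = 20.3 m/s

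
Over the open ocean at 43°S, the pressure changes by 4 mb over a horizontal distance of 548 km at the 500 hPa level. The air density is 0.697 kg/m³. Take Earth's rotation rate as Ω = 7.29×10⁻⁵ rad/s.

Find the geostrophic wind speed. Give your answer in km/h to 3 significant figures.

37.9 km/h

Coriolis parameter at 43°S:
f = 2Ω sin φ = 2 × 7.29×10⁻⁵ × sin 43° = 9.94×10⁻⁵ s⁻¹
Pressure gradient: |∂P/∂n| = 400 Pa / 548000 m = 7.30×10⁻⁴ Pa/m
Geostrophic balance (pressure-gradient force = Coriolis force):
V_g = (1/(fρ)) |∂P/∂n| = 7.30×10⁻⁴ / (9.94×10⁻⁵ × 0.697) = 10.5 m/s
Converting: 10.5 m/s × 3.6 = 37.9 km/h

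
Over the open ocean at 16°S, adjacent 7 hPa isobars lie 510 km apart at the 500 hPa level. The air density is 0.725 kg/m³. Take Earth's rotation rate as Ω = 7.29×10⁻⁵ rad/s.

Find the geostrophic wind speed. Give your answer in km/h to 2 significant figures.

Coriolis parameter at 16°S:
f = 2Ω sin φ = 2 × 7.29×10⁻⁵ × sin 16° = 4.02×10⁻⁵ s⁻¹
Pressure gradient: |∂P/∂n| = 700 Pa / 510000 m = 1.37×10⁻³ Pa/m
Geostrophic balance (pressure-gradient force = Coriolis force):
V_g = (1/(fρ)) |∂P/∂n| = 1.37×10⁻³ / (4.02×10⁻⁵ × 0.725) = 47.1 m/s
Converting: 47.1 m/s × 3.6 = 170 km/h

170 km/h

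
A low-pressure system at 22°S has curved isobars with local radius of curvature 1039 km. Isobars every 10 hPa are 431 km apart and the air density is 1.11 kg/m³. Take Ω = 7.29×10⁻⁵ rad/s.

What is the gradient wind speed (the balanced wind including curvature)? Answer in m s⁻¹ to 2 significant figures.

Coriolis parameter at 22°S:
f = 2Ω sin φ = 2 × 7.29×10⁻⁵ × sin 22° = 5.46×10⁻⁵ s⁻¹
Pressure gradient: |∂P/∂n| = 1000 Pa / 431000 m = 2.32×10⁻³ Pa/m
Geostrophic speed: V_g = |∂P/∂n|/(fρ) = 2.32×10⁻³/(5.46×10⁻⁵ × 1.11) = 38.3 m/s
Around a low, centrifugal force acts outward with Coriolis, so pressure-gradient force balances both:
(1/ρ)|∂P/∂n| = fV + V²/R  →  V² + fR·V − fR·V_g = 0
With fR = 5.46×10⁻⁵ × 1039×10³ m = 56.7 m/s:
V = [−fR + √((fR)² + 4 fR V_g)]/2 = [−56.7 + √(56.7² + 4×56.7×38.3)]/2 = 26.2 m/s
Subgeostrophic (V < V_g = 38.3 m/s), as expected around a low.

26 m s⁻¹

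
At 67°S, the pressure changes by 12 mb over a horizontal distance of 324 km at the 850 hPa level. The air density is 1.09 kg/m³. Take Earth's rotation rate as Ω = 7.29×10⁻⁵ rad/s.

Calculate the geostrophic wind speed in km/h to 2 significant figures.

Coriolis parameter at 67°S:
f = 2Ω sin φ = 2 × 7.29×10⁻⁵ × sin 67° = 1.34×10⁻⁴ s⁻¹
Pressure gradient: |∂P/∂n| = 1200 Pa / 324000 m = 3.70×10⁻³ Pa/m
Geostrophic balance (pressure-gradient force = Coriolis force):
V_g = (1/(fρ)) |∂P/∂n| = 3.70×10⁻³ / (1.34×10⁻⁴ × 1.09) = 25.3 m/s
Converting: 25.3 m/s × 3.6 = 91 km/h

91 km/h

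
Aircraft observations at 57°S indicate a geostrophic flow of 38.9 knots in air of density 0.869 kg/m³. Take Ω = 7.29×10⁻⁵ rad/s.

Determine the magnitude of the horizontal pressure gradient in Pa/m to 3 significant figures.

Coriolis parameter at 57°S:
f = 2Ω sin φ = 2 × 7.29×10⁻⁵ × sin 57° = 1.22×10⁻⁴ s⁻¹
Wind speed in SI: 38.9 knots = 20.0 m/s
Geostrophic balance rearranged: |∂P/∂n| = f ρ V_g
|∂P/∂n| = 1.22×10⁻⁴ × 0.869 × 20.0 = 2.13×10⁻³ Pa/m

2.13×10⁻³ Pa/m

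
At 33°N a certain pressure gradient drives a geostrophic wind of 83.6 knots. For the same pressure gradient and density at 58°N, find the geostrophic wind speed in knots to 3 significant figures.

53.7 knots

With the same pressure gradient and density, V_g ∝ 1/f ∝ 1/sin φ.
V₂ = V₁ · sin φ₁ / sin φ₂ = 83.6 × sin 33° / sin 58°
V₂ = 83.6 × 0.5446/0.8480 = 53.7 knots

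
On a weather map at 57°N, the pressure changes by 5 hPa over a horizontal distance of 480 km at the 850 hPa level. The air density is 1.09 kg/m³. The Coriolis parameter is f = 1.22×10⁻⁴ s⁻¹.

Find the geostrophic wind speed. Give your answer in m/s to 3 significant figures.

Pressure gradient: |∂P/∂n| = 500 Pa / 480000 m = 1.04×10⁻³ Pa/m
Geostrophic balance (pressure-gradient force = Coriolis force):
V_g = (1/(fρ)) |∂P/∂n| = 1.04×10⁻³ / (1.22×10⁻⁴ × 1.09) = 7.83 m/s

7.83 m/s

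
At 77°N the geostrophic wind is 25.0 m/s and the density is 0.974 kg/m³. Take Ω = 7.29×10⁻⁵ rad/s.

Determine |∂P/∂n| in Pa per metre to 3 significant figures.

Coriolis parameter at 77°N:
f = 2Ω sin φ = 2 × 7.29×10⁻⁵ × sin 77° = 1.42×10⁻⁴ s⁻¹
Geostrophic balance rearranged: |∂P/∂n| = f ρ V_g
|∂P/∂n| = 1.42×10⁻⁴ × 0.974 × 25.0 = 3.46×10⁻³ Pa/m

3.46×10⁻³ Pa/m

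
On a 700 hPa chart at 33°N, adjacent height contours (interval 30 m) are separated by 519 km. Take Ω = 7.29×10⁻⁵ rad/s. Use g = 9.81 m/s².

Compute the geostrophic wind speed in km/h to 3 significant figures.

25.7 km/h

Coriolis parameter at 33°N:
f = 2Ω sin φ = 2 × 7.29×10⁻⁵ × sin 33° = 7.94×10⁻⁵ s⁻¹
Height gradient: |∂Z/∂n| = 30 m / 519000 m = 5.78×10⁻⁵
On a pressure surface, geostrophic balance gives V_g = (g/f)|∂Z/∂n|:
V_g = 9.81 × 5.78×10⁻⁵ / 7.94×10⁻⁵ = 7.14 m/s
Converting: 7.14 m/s × 3.6 = 25.7 km/h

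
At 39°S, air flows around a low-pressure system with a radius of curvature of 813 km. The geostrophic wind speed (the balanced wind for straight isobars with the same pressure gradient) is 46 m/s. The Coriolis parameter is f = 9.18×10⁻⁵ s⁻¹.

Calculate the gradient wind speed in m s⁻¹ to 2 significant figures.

32 m s⁻¹

Around a low, centrifugal force acts outward with Coriolis, so pressure-gradient force balances both:
(1/ρ)|∂P/∂n| = fV + V²/R  →  V² + fR·V − fR·V_g = 0
With fR = 9.18×10⁻⁵ × 813×10³ m = 74.6 m/s:
V = [−fR + √((fR)² + 4 fR V_g)]/2 = [−74.6 + √(74.6² + 4×74.6×46)]/2 = 32.2 m/s
Subgeostrophic (V < V_g = 46 m/s), as expected around a low.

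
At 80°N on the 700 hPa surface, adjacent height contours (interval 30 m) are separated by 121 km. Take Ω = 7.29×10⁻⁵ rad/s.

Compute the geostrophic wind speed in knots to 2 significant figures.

Coriolis parameter at 80°N:
f = 2Ω sin φ = 2 × 7.29×10⁻⁵ × sin 80° = 1.44×10⁻⁴ s⁻¹
Height gradient: |∂Z/∂n| = 30 m / 121000 m = 2.48×10⁻⁴
On a pressure surface, geostrophic balance gives V_g = (g/f)|∂Z/∂n|:
V_g = 9.81 × 2.48×10⁻⁴ / 1.44×10⁻⁴ = 16.9 m/s
Converting: 16.9 m/s × 1.944 = 33 knots

33 knots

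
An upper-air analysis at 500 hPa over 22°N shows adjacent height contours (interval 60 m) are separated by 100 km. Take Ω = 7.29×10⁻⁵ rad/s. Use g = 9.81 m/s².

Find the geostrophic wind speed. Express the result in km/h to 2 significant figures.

390 km/h

Coriolis parameter at 22°N:
f = 2Ω sin φ = 2 × 7.29×10⁻⁵ × sin 22° = 5.46×10⁻⁵ s⁻¹
Height gradient: |∂Z/∂n| = 60 m / 100000 m = 6.00×10⁻⁴
On a pressure surface, geostrophic balance gives V_g = (g/f)|∂Z/∂n|:
V_g = 9.81 × 6.00×10⁻⁴ / 5.46×10⁻⁵ = 108 m/s
Converting: 108 m/s × 3.6 = 390 km/h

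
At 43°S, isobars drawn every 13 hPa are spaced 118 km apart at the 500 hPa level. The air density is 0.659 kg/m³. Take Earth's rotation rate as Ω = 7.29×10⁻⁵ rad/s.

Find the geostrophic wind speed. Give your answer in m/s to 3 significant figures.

Coriolis parameter at 43°S:
f = 2Ω sin φ = 2 × 7.29×10⁻⁵ × sin 43° = 9.94×10⁻⁵ s⁻¹
Pressure gradient: |∂P/∂n| = 1300 Pa / 118000 m = 1.10×10⁻² Pa/m
Geostrophic balance (pressure-gradient force = Coriolis force):
V_g = (1/(fρ)) |∂P/∂n| = 1.10×10⁻² / (9.94×10⁻⁵ × 0.659) = 168 m/s

168 m/s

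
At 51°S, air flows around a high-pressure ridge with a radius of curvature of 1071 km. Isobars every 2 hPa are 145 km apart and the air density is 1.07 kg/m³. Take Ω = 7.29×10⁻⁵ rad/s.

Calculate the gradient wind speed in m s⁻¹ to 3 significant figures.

12.7 m s⁻¹

Coriolis parameter at 51°S:
f = 2Ω sin φ = 2 × 7.29×10⁻⁵ × sin 51° = 1.13×10⁻⁴ s⁻¹
Pressure gradient: |∂P/∂n| = 200 Pa / 145000 m = 1.38×10⁻³ Pa/m
Geostrophic speed: V_g = |∂P/∂n|/(fρ) = 1.38×10⁻³/(1.13×10⁻⁴ × 1.07) = 11.4 m/s
Around a high, pressure-gradient force acts outward with centrifugal, so Coriolis balances both:
fV = (1/ρ)|∂P/∂n| + V²/R  →  V² − fR·V + fR·V_g = 0
With fR = 1.13×10⁻⁴ × 1071×10³ m = 121 m/s:
V = [fR − √((fR)² − 4 fR V_g)]/2 = [121 − √(121² − 4×121×11.4)]/2 = 12.7 m/s
Supergeostrophic (V > V_g = 11.4 m/s), as expected around a high.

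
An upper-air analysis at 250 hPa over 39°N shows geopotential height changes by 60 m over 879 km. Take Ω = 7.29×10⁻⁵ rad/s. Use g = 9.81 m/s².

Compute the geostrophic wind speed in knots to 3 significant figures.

14.2 knots

Coriolis parameter at 39°N:
f = 2Ω sin φ = 2 × 7.29×10⁻⁵ × sin 39° = 9.18×10⁻⁵ s⁻¹
Height gradient: |∂Z/∂n| = 60 m / 879000 m = 6.83×10⁻⁵
On a pressure surface, geostrophic balance gives V_g = (g/f)|∂Z/∂n|:
V_g = 9.81 × 6.83×10⁻⁵ / 9.18×10⁻⁵ = 7.30 m/s
Converting: 7.30 m/s × 1.944 = 14.2 knots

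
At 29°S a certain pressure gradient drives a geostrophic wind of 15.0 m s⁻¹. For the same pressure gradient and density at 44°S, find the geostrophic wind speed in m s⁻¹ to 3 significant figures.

10.5 m s⁻¹

With the same pressure gradient and density, V_g ∝ 1/f ∝ 1/sin φ.
V₂ = V₁ · sin φ₁ / sin φ₂ = 15.0 × sin 29° / sin 44°
V₂ = 15.0 × 0.4848/0.6947 = 10.5 m s⁻¹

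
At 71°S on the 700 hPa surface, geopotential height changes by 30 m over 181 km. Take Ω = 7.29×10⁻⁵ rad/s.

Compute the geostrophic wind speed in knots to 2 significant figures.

Coriolis parameter at 71°S:
f = 2Ω sin φ = 2 × 7.29×10⁻⁵ × sin 71° = 1.38×10⁻⁴ s⁻¹
Height gradient: |∂Z/∂n| = 30 m / 181000 m = 1.66×10⁻⁴
On a pressure surface, geostrophic balance gives V_g = (g/f)|∂Z/∂n|:
V_g = 9.81 × 1.66×10⁻⁴ / 1.38×10⁻⁴ = 11.8 m/s
Converting: 11.8 m/s × 1.944 = 23 knots

23 knots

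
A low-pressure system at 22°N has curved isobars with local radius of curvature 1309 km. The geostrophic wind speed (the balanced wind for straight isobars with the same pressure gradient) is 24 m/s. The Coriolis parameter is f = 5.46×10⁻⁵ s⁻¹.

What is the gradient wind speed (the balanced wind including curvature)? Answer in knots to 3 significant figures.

Around a low, centrifugal force acts outward with Coriolis, so pressure-gradient force balances both:
(1/ρ)|∂P/∂n| = fV + V²/R  →  V² + fR·V − fR·V_g = 0
With fR = 5.46×10⁻⁵ × 1309×10³ m = 71.5 m/s:
V = [−fR + √((fR)² + 4 fR V_g)]/2 = [−71.5 + √(71.5² + 4×71.5×24)]/2 = 19 m/s
Subgeostrophic (V < V_g = 24 m/s), as expected around a low.
Converting: 19 m/s × 1.944 = 36.9 knots

36.9 knots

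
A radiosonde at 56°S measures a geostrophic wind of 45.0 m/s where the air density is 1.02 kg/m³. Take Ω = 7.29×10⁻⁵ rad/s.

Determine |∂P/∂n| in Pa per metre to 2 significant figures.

Coriolis parameter at 56°S:
f = 2Ω sin φ = 2 × 7.29×10⁻⁵ × sin 56° = 1.21×10⁻⁴ s⁻¹
Geostrophic balance rearranged: |∂P/∂n| = f ρ V_g
|∂P/∂n| = 1.21×10⁻⁴ × 1.02 × 45.0 = 5.55×10⁻³ Pa/m

5.5×10⁻³ Pa/m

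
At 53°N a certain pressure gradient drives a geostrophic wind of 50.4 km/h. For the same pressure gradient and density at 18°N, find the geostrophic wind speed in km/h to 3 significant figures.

With the same pressure gradient and density, V_g ∝ 1/f ∝ 1/sin φ.
V₂ = V₁ · sin φ₁ / sin φ₂ = 50.4 × sin 53° / sin 18°
V₂ = 50.4 × 0.7986/0.3090 = 130 km/h

130 km/h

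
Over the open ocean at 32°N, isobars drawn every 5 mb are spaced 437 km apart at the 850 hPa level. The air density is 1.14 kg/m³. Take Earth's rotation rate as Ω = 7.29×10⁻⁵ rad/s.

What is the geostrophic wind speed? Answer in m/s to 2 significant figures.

13 m/s

Coriolis parameter at 32°N:
f = 2Ω sin φ = 2 × 7.29×10⁻⁵ × sin 32° = 7.73×10⁻⁵ s⁻¹
Pressure gradient: |∂P/∂n| = 500 Pa / 437000 m = 1.14×10⁻³ Pa/m
Geostrophic balance (pressure-gradient force = Coriolis force):
V_g = (1/(fρ)) |∂P/∂n| = 1.14×10⁻³ / (7.73×10⁻⁵ × 1.14) = 13.0 m/s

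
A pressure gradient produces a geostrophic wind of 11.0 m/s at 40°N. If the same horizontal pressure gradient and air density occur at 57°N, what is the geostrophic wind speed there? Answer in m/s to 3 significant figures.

8.43 m/s

With the same pressure gradient and density, V_g ∝ 1/f ∝ 1/sin φ.
V₂ = V₁ · sin φ₁ / sin φ₂ = 11.0 × sin 40° / sin 57°
V₂ = 11.0 × 0.6428/0.8387 = 8.43 m/s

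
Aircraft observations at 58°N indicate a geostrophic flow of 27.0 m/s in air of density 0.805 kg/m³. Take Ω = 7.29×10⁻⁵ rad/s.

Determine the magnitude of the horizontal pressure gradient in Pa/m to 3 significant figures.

2.69×10⁻³ Pa/m

Coriolis parameter at 58°N:
f = 2Ω sin φ = 2 × 7.29×10⁻⁵ × sin 58° = 1.24×10⁻⁴ s⁻¹
Geostrophic balance rearranged: |∂P/∂n| = f ρ V_g
|∂P/∂n| = 1.24×10⁻⁴ × 0.805 × 27.0 = 2.69×10⁻³ Pa/m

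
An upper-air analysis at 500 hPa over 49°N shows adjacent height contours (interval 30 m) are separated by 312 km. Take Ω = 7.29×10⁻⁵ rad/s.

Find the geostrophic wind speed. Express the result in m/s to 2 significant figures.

8.6 m/s

Coriolis parameter at 49°N:
f = 2Ω sin φ = 2 × 7.29×10⁻⁵ × sin 49° = 1.10×10⁻⁴ s⁻¹
Height gradient: |∂Z/∂n| = 30 m / 312000 m = 9.62×10⁻⁵
On a pressure surface, geostrophic balance gives V_g = (g/f)|∂Z/∂n|:
V_g = 9.81 × 9.62×10⁻⁵ / 1.10×10⁻⁴ = 8.57 m/s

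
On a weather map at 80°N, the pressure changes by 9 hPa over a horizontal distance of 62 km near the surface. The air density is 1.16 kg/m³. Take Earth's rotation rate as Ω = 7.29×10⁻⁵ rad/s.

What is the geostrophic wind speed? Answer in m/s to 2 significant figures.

Coriolis parameter at 80°N:
f = 2Ω sin φ = 2 × 7.29×10⁻⁵ × sin 80° = 1.44×10⁻⁴ s⁻¹
Pressure gradient: |∂P/∂n| = 900 Pa / 62000 m = 1.45×10⁻² Pa/m
Geostrophic balance (pressure-gradient force = Coriolis force):
V_g = (1/(fρ)) |∂P/∂n| = 1.45×10⁻² / (1.44×10⁻⁴ × 1.16) = 87.2 m/s

87 m/s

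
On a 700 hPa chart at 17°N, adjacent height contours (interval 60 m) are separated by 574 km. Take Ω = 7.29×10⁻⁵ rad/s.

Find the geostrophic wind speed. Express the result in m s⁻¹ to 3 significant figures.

24.1 m s⁻¹

Coriolis parameter at 17°N:
f = 2Ω sin φ = 2 × 7.29×10⁻⁵ × sin 17° = 4.26×10⁻⁵ s⁻¹
Height gradient: |∂Z/∂n| = 60 m / 574000 m = 1.05×10⁻⁴
On a pressure surface, geostrophic balance gives V_g = (g/f)|∂Z/∂n|:
V_g = 9.81 × 1.05×10⁻⁴ / 4.26×10⁻⁵ = 24.1 m/s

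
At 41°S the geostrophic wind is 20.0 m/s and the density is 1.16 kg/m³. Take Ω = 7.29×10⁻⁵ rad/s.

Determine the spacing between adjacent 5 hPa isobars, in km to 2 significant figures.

230 km

Coriolis parameter at 41°S:
f = 2Ω sin φ = 2 × 7.29×10⁻⁵ × sin 41° = 9.57×10⁻⁵ s⁻¹
Geostrophic balance rearranged: |∂P/∂n| = f ρ V_g
|∂P/∂n| = 9.57×10⁻⁵ × 1.16 × 20.0 = 2.22×10⁻³ Pa/m
Isobar spacing: Δn = ΔP/|∂P/∂n| = 500 Pa / 2.22×10⁻³ Pa/m = 225311 m ≈ 230 km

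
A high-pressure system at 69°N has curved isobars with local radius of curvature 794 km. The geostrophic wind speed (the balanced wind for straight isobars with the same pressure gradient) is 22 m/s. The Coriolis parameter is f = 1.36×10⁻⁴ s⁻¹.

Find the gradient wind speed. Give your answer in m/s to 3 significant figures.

30.8 m/s

Around a high, pressure-gradient force acts outward with centrifugal, so Coriolis balances both:
fV = (1/ρ)|∂P/∂n| + V²/R  →  V² − fR·V + fR·V_g = 0
With fR = 1.36×10⁻⁴ × 794×10³ m = 108 m/s:
V = [fR − √((fR)² − 4 fR V_g)]/2 = [108 − √(108² − 4×108×22)]/2 = 30.8 m/s
Supergeostrophic (V > V_g = 22 m/s), as expected around a high.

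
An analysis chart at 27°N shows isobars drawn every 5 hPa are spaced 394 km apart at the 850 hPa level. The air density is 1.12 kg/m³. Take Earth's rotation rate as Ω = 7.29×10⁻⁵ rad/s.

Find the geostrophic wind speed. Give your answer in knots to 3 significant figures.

Coriolis parameter at 27°N:
f = 2Ω sin φ = 2 × 7.29×10⁻⁵ × sin 27° = 6.62×10⁻⁵ s⁻¹
Pressure gradient: |∂P/∂n| = 500 Pa / 394000 m = 1.27×10⁻³ Pa/m
Geostrophic balance (pressure-gradient force = Coriolis force):
V_g = (1/(fρ)) |∂P/∂n| = 1.27×10⁻³ / (6.62×10⁻⁵ × 1.12) = 17.1 m/s
Converting: 17.1 m/s × 1.944 = 33.3 knots

33.3 knots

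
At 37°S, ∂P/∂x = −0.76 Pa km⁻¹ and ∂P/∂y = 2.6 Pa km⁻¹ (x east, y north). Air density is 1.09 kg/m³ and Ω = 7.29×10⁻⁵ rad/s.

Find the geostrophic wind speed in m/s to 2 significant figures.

28 m/s

Coriolis parameter at 37°S:
f = 2Ω sin φ = 2 × 7.29×10⁻⁵ × sin 37° = 8.77×10⁻⁵ s⁻¹
In the Southern Hemisphere f is negative: f = −8.77×10⁻⁵ s⁻¹.
Component geostrophic relations (x east, y north):
u_g = −(1/(fρ)) ∂P/∂y,  v_g = (1/(fρ)) ∂P/∂x
u_g = −(2.6×10⁻³)/(−8.77×10⁻⁵ × 1.09) = 27.2 m/s;  v_g = (−0.76×10⁻³)/(−8.77×10⁻⁵ × 1.09) = 7.95 m/s
|V_g| = √(u_g² + v_g²) = 28.3 m/s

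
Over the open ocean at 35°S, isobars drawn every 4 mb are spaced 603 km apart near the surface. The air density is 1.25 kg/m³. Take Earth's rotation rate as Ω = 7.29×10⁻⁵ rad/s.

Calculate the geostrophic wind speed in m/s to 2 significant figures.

6.3 m/s

Coriolis parameter at 35°S:
f = 2Ω sin φ = 2 × 7.29×10⁻⁵ × sin 35° = 8.36×10⁻⁵ s⁻¹
Pressure gradient: |∂P/∂n| = 400 Pa / 603000 m = 6.63×10⁻⁴ Pa/m
Geostrophic balance (pressure-gradient force = Coriolis force):
V_g = (1/(fρ)) |∂P/∂n| = 6.63×10⁻⁴ / (8.36×10⁻⁵ × 1.25) = 6.35 m/s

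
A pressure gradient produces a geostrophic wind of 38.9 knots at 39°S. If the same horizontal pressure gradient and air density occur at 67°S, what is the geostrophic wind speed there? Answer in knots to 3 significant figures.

With the same pressure gradient and density, V_g ∝ 1/f ∝ 1/sin φ.
V₂ = V₁ · sin φ₁ / sin φ₂ = 38.9 × sin 39° / sin 67°
V₂ = 38.9 × 0.6293/0.9205 = 26.6 knots

26.6 knots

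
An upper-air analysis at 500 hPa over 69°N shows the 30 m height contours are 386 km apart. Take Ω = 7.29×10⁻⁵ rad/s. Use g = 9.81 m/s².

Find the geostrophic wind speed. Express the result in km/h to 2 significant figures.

20 km/h

Coriolis parameter at 69°N:
f = 2Ω sin φ = 2 × 7.29×10⁻⁵ × sin 69° = 1.36×10⁻⁴ s⁻¹
Height gradient: |∂Z/∂n| = 30 m / 386000 m = 7.77×10⁻⁵
On a pressure surface, geostrophic balance gives V_g = (g/f)|∂Z/∂n|:
V_g = 9.81 × 7.77×10⁻⁵ / 1.36×10⁻⁴ = 5.60 m/s
Converting: 5.60 m/s × 3.6 = 20 km/h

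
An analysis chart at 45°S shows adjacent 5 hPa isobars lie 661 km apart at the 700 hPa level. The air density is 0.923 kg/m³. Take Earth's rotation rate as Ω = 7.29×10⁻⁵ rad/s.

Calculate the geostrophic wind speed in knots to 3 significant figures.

Coriolis parameter at 45°S:
f = 2Ω sin φ = 2 × 7.29×10⁻⁵ × sin 45° = 1.03×10⁻⁴ s⁻¹
Pressure gradient: |∂P/∂n| = 500 Pa / 661000 m = 7.56×10⁻⁴ Pa/m
Geostrophic balance (pressure-gradient force = Coriolis force):
V_g = (1/(fρ)) |∂P/∂n| = 7.56×10⁻⁴ / (1.03×10⁻⁴ × 0.923) = 7.95 m/s
Converting: 7.95 m/s × 1.944 = 15.5 knots

15.5 knots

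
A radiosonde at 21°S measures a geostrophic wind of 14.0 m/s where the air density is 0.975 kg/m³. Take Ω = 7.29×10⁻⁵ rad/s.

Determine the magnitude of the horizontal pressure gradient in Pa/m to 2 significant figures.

Coriolis parameter at 21°S:
f = 2Ω sin φ = 2 × 7.29×10⁻⁵ × sin 21° = 5.23×10⁻⁵ s⁻¹
Geostrophic balance rearranged: |∂P/∂n| = f ρ V_g
|∂P/∂n| = 5.23×10⁻⁵ × 0.975 × 14.0 = 7.13×10⁻⁴ Pa/m

7.1×10⁻⁴ Pa/m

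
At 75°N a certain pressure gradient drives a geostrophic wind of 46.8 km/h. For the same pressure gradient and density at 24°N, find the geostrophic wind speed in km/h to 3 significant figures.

With the same pressure gradient and density, V_g ∝ 1/f ∝ 1/sin φ.
V₂ = V₁ · sin φ₁ / sin φ₂ = 46.8 × sin 75° / sin 24°
V₂ = 46.8 × 0.9659/0.4067 = 111 km/h

111 km/h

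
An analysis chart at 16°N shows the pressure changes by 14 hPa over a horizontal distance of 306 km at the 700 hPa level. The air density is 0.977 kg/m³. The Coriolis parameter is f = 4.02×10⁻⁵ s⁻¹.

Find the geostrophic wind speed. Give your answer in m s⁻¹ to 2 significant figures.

Pressure gradient: |∂P/∂n| = 1400 Pa / 306000 m = 4.58×10⁻³ Pa/m
Geostrophic balance (pressure-gradient force = Coriolis force):
V_g = (1/(fρ)) |∂P/∂n| = 4.58×10⁻³ / (4.02×10⁻⁵ × 0.977) = 116 m/s

120 m s⁻¹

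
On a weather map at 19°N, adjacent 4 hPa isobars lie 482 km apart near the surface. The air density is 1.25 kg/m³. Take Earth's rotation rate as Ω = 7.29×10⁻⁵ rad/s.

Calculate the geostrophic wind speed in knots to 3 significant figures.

27.2 knots

Coriolis parameter at 19°N:
f = 2Ω sin φ = 2 × 7.29×10⁻⁵ × sin 19° = 4.75×10⁻⁵ s⁻¹
Pressure gradient: |∂P/∂n| = 400 Pa / 482000 m = 8.30×10⁻⁴ Pa/m
Geostrophic balance (pressure-gradient force = Coriolis force):
V_g = (1/(fρ)) |∂P/∂n| = 8.30×10⁻⁴ / (4.75×10⁻⁵ × 1.25) = 14.0 m/s
Converting: 14.0 m/s × 1.944 = 27.2 knots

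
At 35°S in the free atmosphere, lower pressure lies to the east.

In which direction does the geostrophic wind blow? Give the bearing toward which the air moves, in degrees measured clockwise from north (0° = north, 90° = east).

000°

The pressure-gradient force points toward the east (bearing 090°).
Geostrophic balance: in the Southern Hemisphere the Coriolis force deflects motion to the left, so the geostrophic wind blows 90° to the left of the pressure-gradient force (low pressure on the right).
Rotating 090° by 90° counterclockwise gives 000° — the wind blows toward the north.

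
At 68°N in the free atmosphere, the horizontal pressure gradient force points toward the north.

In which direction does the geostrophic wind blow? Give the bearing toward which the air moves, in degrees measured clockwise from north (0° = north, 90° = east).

The pressure-gradient force points toward the north (bearing 000°).
Geostrophic balance: in the Northern Hemisphere the Coriolis force deflects motion to the right, so the geostrophic wind blows 90° to the right of the pressure-gradient force (low pressure on the left).
Rotating 000° by 90° clockwise gives 090° — the wind blows toward the east.

090°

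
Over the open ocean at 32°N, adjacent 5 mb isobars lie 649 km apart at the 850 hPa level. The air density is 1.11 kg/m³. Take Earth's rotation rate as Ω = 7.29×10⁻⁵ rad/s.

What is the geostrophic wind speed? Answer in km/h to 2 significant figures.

32 km/h

Coriolis parameter at 32°N:
f = 2Ω sin φ = 2 × 7.29×10⁻⁵ × sin 32° = 7.73×10⁻⁵ s⁻¹
Pressure gradient: |∂P/∂n| = 500 Pa / 649000 m = 7.70×10⁻⁴ Pa/m
Geostrophic balance (pressure-gradient force = Coriolis force):
V_g = (1/(fρ)) |∂P/∂n| = 7.70×10⁻⁴ / (7.73×10⁻⁵ × 1.11) = 8.98 m/s
Converting: 8.98 m/s × 3.6 = 32 km/h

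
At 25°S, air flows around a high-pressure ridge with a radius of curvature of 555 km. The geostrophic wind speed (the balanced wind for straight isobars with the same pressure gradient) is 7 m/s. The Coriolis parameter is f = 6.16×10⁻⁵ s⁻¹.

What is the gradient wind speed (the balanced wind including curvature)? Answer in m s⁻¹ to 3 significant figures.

Around a high, pressure-gradient force acts outward with centrifugal, so Coriolis balances both:
fV = (1/ρ)|∂P/∂n| + V²/R  →  V² − fR·V + fR·V_g = 0
With fR = 6.16×10⁻⁵ × 555×10³ m = 34.2 m/s:
V = [fR − √((fR)² − 4 fR V_g)]/2 = [34.2 − √(34.2² − 4×34.2×7)]/2 = 9.82 m/s
Supergeostrophic (V > V_g = 7 m/s), as expected around a high.

9.82 m s⁻¹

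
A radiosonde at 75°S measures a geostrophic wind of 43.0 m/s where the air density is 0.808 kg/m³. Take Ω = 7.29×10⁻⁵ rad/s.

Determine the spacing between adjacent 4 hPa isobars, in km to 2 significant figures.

82 km

Coriolis parameter at 75°S:
f = 2Ω sin φ = 2 × 7.29×10⁻⁵ × sin 75° = 1.41×10⁻⁴ s⁻¹
Geostrophic balance rearranged: |∂P/∂n| = f ρ V_g
|∂P/∂n| = 1.41×10⁻⁴ × 0.808 × 43.0 = 4.89×10⁻³ Pa/m
Isobar spacing: Δn = ΔP/|∂P/∂n| = 400 Pa / 4.89×10⁻³ Pa/m = 81748 m ≈ 82 km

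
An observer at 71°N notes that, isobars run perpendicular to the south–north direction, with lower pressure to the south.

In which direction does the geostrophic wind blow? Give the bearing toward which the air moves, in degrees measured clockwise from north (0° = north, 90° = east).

270°

The pressure-gradient force points toward the south (bearing 180°).
Geostrophic balance: in the Northern Hemisphere the Coriolis force deflects motion to the right, so the geostrophic wind blows 90° to the right of the pressure-gradient force (low pressure on the left).
Rotating 180° by 90° clockwise gives 270° — the wind blows toward the west.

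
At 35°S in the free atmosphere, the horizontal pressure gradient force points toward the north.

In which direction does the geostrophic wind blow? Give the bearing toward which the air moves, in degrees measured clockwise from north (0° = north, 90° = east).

The pressure-gradient force points toward the north (bearing 000°).
Geostrophic balance: in the Southern Hemisphere the Coriolis force deflects motion to the left, so the geostrophic wind blows 90° to the left of the pressure-gradient force (low pressure on the right).
Rotating 000° by 90° counterclockwise gives 270° — the wind blows toward the west.

270°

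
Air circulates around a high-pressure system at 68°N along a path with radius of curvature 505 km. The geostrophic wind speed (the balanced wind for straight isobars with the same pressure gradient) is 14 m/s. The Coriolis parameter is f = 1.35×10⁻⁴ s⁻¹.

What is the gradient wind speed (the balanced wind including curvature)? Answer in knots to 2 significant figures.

Around a high, pressure-gradient force acts outward with centrifugal, so Coriolis balances both:
fV = (1/ρ)|∂P/∂n| + V²/R  →  V² − fR·V + fR·V_g = 0
With fR = 1.35×10⁻⁴ × 505×10³ m = 68.2 m/s:
V = [fR − √((fR)² − 4 fR V_g)]/2 = [68.2 − √(68.2² − 4×68.2×14)]/2 = 19.7 m/s
Supergeostrophic (V > V_g = 14 m/s), as expected around a high.
Converting: 19.7 m/s × 1.944 = 38 knots

38 knots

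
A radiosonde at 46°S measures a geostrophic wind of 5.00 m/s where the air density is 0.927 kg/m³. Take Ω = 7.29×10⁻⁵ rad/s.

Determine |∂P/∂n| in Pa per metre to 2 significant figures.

Coriolis parameter at 46°S:
f = 2Ω sin φ = 2 × 7.29×10⁻⁵ × sin 46° = 1.05×10⁻⁴ s⁻¹
Geostrophic balance rearranged: |∂P/∂n| = f ρ V_g
|∂P/∂n| = 1.05×10⁻⁴ × 0.927 × 5.00 = 4.86×10⁻⁴ Pa/m

4.9×10⁻⁴ Pa/m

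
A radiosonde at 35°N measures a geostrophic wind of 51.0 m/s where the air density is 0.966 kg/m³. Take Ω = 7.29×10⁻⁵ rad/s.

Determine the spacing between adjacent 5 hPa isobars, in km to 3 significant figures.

Coriolis parameter at 35°N:
f = 2Ω sin φ = 2 × 7.29×10⁻⁵ × sin 35° = 8.36×10⁻⁵ s⁻¹
Geostrophic balance rearranged: |∂P/∂n| = f ρ V_g
|∂P/∂n| = 8.36×10⁻⁵ × 0.966 × 51.0 = 4.12×10⁻³ Pa/m
Isobar spacing: Δn = ΔP/|∂P/∂n| = 500 Pa / 4.12×10⁻³ Pa/m = 121360 m ≈ 121 km

121 km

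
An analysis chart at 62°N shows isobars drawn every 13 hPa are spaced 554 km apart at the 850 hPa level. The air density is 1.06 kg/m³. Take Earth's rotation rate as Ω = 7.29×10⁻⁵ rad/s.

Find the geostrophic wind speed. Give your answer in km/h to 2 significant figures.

Coriolis parameter at 62°N:
f = 2Ω sin φ = 2 × 7.29×10⁻⁵ × sin 62° = 1.29×10⁻⁴ s⁻¹
Pressure gradient: |∂P/∂n| = 1300 Pa / 554000 m = 2.35×10⁻³ Pa/m
Geostrophic balance (pressure-gradient force = Coriolis force):
V_g = (1/(fρ)) |∂P/∂n| = 2.35×10⁻³ / (1.29×10⁻⁴ × 1.06) = 17.2 m/s
Converting: 17.2 m/s × 3.6 = 62 km/h

62 km/h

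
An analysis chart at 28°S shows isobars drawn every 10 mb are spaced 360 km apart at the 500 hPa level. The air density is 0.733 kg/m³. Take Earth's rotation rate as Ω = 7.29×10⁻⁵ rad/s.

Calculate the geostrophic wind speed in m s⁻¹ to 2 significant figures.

Coriolis parameter at 28°S:
f = 2Ω sin φ = 2 × 7.29×10⁻⁵ × sin 28° = 6.84×10⁻⁵ s⁻¹
Pressure gradient: |∂P/∂n| = 1000 Pa / 360000 m = 2.78×10⁻³ Pa/m
Geostrophic balance (pressure-gradient force = Coriolis force):
V_g = (1/(fρ)) |∂P/∂n| = 2.78×10⁻³ / (6.84×10⁻⁵ × 0.733) = 55.4 m/s

55 m s⁻¹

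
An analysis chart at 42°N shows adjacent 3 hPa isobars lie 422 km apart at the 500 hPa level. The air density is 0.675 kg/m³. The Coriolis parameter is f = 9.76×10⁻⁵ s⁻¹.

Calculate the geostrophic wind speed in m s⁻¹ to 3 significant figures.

10.8 m s⁻¹

Pressure gradient: |∂P/∂n| = 300 Pa / 422000 m = 7.11×10⁻⁴ Pa/m
Geostrophic balance (pressure-gradient force = Coriolis force):
V_g = (1/(fρ)) |∂P/∂n| = 7.11×10⁻⁴ / (9.76×10⁻⁵ × 0.675) = 10.8 m/s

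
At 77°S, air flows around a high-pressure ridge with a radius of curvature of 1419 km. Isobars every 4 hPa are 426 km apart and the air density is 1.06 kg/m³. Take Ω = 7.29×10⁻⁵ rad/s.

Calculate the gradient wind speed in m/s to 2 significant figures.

Coriolis parameter at 77°S:
f = 2Ω sin φ = 2 × 7.29×10⁻⁵ × sin 77° = 1.42×10⁻⁴ s⁻¹
Pressure gradient: |∂P/∂n| = 400 Pa / 426000 m = 9.39×10⁻⁴ Pa/m
Geostrophic speed: V_g = |∂P/∂n|/(fρ) = 9.39×10⁻⁴/(1.42×10⁻⁴ × 1.06) = 6.24 m/s
Around a high, pressure-gradient force acts outward with centrifugal, so Coriolis balances both:
fV = (1/ρ)|∂P/∂n| + V²/R  →  V² − fR·V + fR·V_g = 0
With fR = 1.42×10⁻⁴ × 1419×10³ m = 202 m/s:
V = [fR − √((fR)² − 4 fR V_g)]/2 = [202 − √(202² − 4×202×6.24)]/2 = 6.44 m/s
Supergeostrophic (V > V_g = 6.24 m/s), as expected around a high.

6.4 m/s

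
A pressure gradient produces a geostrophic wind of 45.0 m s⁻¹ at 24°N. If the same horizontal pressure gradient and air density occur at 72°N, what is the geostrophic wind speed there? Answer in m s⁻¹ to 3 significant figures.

With the same pressure gradient and density, V_g ∝ 1/f ∝ 1/sin φ.
V₂ = V₁ · sin φ₁ / sin φ₂ = 45.0 × sin 24° / sin 72°
V₂ = 45.0 × 0.4067/0.9511 = 19.2 m s⁻¹

19.2 m s⁻¹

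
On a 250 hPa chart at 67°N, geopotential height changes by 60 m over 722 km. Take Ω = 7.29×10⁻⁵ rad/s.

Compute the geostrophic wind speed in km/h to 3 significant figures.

Coriolis parameter at 67°N:
f = 2Ω sin φ = 2 × 7.29×10⁻⁵ × sin 67° = 1.34×10⁻⁴ s⁻¹
Height gradient: |∂Z/∂n| = 60 m / 722000 m = 8.31×10⁻⁵
On a pressure surface, geostrophic balance gives V_g = (g/f)|∂Z/∂n|:
V_g = 9.81 × 8.31×10⁻⁵ / 1.34×10⁻⁴ = 6.07 m/s
Converting: 6.07 m/s × 3.6 = 21.9 km/h

21.9 km/h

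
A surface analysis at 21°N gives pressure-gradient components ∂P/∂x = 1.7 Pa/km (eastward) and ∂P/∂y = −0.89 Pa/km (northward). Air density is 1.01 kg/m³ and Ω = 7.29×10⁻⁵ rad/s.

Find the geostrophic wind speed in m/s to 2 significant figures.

Coriolis parameter at 21°N:
f = 2Ω sin φ = 2 × 7.29×10⁻⁵ × sin 21° = 5.23×10⁻⁵ s⁻¹
Component geostrophic relations (x east, y north):
u_g = −(1/(fρ)) ∂P/∂y,  v_g = (1/(fρ)) ∂P/∂x
u_g = −(−0.89×10⁻³)/(5.23×10⁻⁵ × 1.01) = 16.9 m/s;  v_g = (1.7×10⁻³)/(5.23×10⁻⁵ × 1.01) = 32.2 m/s
|V_g| = √(u_g² + v_g²) = 36.4 m/s

36 m/s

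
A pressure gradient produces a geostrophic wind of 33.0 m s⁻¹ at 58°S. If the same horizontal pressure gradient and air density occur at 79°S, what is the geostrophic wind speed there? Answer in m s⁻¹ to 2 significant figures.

29 m s⁻¹

With the same pressure gradient and density, V_g ∝ 1/f ∝ 1/sin φ.
V₂ = V₁ · sin φ₁ / sin φ₂ = 33.0 × sin 58° / sin 79°
V₂ = 33.0 × 0.8480/0.9816 = 29 m s⁻¹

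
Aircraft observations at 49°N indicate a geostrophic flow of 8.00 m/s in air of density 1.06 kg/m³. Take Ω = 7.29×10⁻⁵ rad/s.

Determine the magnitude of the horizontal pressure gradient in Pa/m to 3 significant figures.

Coriolis parameter at 49°N:
f = 2Ω sin φ = 2 × 7.29×10⁻⁵ × sin 49° = 1.10×10⁻⁴ s⁻¹
Geostrophic balance rearranged: |∂P/∂n| = f ρ V_g
|∂P/∂n| = 1.10×10⁻⁴ × 1.06 × 8.00 = 9.33×10⁻⁴ Pa/m

9.33×10⁻⁴ Pa/m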